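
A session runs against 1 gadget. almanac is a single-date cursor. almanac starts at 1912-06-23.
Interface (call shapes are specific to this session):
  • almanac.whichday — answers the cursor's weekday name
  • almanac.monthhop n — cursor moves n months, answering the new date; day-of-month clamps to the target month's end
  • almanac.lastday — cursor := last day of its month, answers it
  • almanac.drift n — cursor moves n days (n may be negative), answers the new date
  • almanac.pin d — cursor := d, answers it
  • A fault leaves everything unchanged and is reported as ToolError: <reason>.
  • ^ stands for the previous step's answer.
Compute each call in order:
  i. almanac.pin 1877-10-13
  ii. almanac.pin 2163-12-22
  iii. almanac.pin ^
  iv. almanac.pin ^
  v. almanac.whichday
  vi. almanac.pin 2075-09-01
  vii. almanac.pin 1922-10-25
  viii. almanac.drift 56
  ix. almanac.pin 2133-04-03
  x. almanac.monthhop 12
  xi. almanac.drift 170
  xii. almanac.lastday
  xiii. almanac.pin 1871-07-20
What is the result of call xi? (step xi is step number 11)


-> almanac.pin(d='1877-10-13')
<- 1877-10-13
-> almanac.pin(d='2163-12-22')
<- 2163-12-22
-> almanac.pin(d='^')
<- 2163-12-22
-> almanac.pin(d='^')
<- 2163-12-22
-> almanac.whichday()
<- Thursday
-> almanac.pin(d='2075-09-01')
<- 2075-09-01
-> almanac.pin(d='1922-10-25')
<- 1922-10-25
-> almanac.drift(n='56')
<- 1922-12-20
-> almanac.pin(d='2133-04-03')
<- 2133-04-03
-> almanac.monthhop(n='12')
<- 2134-04-03
-> almanac.drift(n='170')
<- 2134-09-20
-> almanac.lastday()
<- 2134-09-30
-> almanac.pin(d='1871-07-20')
<- 1871-07-20

Answer: 2134-09-20


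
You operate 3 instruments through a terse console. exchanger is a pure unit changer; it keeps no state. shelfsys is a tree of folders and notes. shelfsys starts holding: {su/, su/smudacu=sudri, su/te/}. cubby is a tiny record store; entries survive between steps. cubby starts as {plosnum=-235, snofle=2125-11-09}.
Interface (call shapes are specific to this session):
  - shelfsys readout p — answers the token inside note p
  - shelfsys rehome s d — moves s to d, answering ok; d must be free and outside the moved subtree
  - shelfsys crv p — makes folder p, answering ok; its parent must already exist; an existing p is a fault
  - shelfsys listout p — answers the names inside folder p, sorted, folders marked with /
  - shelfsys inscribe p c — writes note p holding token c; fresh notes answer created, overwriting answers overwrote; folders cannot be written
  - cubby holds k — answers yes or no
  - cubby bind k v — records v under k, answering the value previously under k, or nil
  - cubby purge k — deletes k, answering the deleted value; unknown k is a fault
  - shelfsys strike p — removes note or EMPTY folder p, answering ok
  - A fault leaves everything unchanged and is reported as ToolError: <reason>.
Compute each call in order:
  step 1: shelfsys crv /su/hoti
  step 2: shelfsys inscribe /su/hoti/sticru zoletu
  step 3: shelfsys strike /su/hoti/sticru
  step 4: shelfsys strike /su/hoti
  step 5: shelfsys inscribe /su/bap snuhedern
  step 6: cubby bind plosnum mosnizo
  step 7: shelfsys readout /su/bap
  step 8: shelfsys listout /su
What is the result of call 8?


Answer: [bap, smudacu, te/]

Derivation:
I use shelfsys crv on /su/hoti, and get ok.
I try shelfsys inscribe on /su/hoti/sticru, zoletu, yielding created.
Calling shelfsys strike on /su/hoti/sticru, and get ok.
Next I call shelfsys strike on /su/hoti, and observe ok.
Now I run shelfsys inscribe on /su/bap, snuhedern, and get created.
I try cubby bind on plosnum, mosnizo, giving -235.
I run shelfsys readout on /su/bap, giving snuhedern.
I call shelfsys listout on /su, giving [bap, smudacu, te/].


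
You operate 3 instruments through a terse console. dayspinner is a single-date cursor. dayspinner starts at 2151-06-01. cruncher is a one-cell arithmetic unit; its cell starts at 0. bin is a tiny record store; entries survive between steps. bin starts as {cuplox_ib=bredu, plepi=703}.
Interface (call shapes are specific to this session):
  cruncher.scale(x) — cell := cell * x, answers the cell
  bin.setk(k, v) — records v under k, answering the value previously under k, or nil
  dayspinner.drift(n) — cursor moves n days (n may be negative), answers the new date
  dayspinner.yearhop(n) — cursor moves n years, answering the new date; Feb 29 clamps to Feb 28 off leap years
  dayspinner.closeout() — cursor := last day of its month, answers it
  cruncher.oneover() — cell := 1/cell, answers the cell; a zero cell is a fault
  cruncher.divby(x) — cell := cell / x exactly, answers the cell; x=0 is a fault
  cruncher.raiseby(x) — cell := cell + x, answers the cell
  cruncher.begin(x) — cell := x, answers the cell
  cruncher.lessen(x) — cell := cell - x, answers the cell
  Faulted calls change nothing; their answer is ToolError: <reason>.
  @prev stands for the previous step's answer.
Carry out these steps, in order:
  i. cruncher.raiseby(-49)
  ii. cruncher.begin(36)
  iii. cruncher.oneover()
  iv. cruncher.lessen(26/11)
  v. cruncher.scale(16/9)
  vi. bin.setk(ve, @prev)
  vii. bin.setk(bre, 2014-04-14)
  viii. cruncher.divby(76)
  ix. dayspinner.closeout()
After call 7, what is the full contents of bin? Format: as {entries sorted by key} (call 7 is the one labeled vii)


Do: cruncher.raiseby[x=-49]
See: -49
Do: cruncher.begin[x=36]
See: 36
Do: cruncher.oneover[]
See: 1/36
Do: cruncher.lessen[x=26/11]
See: -925/396
Do: cruncher.scale[x=16/9]
See: -3700/891
Do: bin.setk[k=ve; v=@prev]
See: nil
Do: bin.setk[k=bre; v=2014-04-14]
See: nil
Do: cruncher.divby[x=76]
See: -925/16929
Do: dayspinner.closeout[]
See: 2151-06-30

Answer: {bre=2014-04-14, cuplox_ib=bredu, plepi=703, ve=-3700/891}


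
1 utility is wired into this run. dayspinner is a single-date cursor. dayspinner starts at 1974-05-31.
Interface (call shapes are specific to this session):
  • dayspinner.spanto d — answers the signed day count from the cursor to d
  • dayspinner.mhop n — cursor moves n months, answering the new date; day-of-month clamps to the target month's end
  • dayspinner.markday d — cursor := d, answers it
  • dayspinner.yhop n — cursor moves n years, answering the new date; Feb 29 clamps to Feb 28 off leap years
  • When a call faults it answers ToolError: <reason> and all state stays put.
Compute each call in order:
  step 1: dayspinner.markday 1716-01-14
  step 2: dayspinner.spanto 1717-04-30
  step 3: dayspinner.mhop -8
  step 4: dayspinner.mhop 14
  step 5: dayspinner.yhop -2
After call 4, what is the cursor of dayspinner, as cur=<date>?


I try dayspinner.markday on d=1716-01-14, and get 1716-01-14.
Invoking dayspinner.spanto on d=1717-04-30, → 472.
I try dayspinner.mhop on n=-8: 1715-05-14.
Then dayspinner.mhop on n=14, giving 1716-07-14.
Calling dayspinner.yhop on n=-2, and see 1714-07-14.

Answer: cur=1716-07-14


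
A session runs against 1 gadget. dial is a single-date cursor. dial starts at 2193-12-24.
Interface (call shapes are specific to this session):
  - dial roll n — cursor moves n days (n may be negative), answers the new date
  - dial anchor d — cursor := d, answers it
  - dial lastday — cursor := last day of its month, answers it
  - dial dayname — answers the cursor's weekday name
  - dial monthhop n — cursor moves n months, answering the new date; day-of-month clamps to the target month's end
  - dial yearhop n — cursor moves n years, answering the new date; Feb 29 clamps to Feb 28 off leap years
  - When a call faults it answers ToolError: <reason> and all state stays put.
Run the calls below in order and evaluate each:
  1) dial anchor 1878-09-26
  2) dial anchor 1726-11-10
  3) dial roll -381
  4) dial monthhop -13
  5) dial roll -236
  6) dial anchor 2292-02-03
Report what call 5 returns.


! 1. dial anchor(d: 1878-09-26) : 1878-09-26
! 2. dial anchor(d: 1726-11-10) : 1726-11-10
! 3. dial roll(n: -381) : 1725-10-25
! 4. dial monthhop(n: -13) : 1724-09-25
! 5. dial roll(n: -236) : 1724-02-02
! 6. dial anchor(d: 2292-02-03) : 2292-02-03

Answer: 1724-02-02


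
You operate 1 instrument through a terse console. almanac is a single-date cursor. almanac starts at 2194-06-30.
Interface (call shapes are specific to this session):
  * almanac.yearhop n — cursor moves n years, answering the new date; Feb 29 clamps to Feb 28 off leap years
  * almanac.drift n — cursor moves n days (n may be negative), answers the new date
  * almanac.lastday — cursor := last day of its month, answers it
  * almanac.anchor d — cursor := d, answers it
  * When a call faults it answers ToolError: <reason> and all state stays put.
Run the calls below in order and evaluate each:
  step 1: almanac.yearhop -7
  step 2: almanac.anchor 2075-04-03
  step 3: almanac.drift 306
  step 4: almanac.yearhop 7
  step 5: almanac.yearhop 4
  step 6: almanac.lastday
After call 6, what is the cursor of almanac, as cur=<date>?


Answer: cur=2087-02-28

Derivation:
~$ almanac.yearhop -7
= 2187-06-30
~$ almanac.anchor 2075-04-03
= 2075-04-03
~$ almanac.drift 306
= 2076-02-03
~$ almanac.yearhop 7
= 2083-02-03
~$ almanac.yearhop 4
= 2087-02-03
~$ almanac.lastday
= 2087-02-28


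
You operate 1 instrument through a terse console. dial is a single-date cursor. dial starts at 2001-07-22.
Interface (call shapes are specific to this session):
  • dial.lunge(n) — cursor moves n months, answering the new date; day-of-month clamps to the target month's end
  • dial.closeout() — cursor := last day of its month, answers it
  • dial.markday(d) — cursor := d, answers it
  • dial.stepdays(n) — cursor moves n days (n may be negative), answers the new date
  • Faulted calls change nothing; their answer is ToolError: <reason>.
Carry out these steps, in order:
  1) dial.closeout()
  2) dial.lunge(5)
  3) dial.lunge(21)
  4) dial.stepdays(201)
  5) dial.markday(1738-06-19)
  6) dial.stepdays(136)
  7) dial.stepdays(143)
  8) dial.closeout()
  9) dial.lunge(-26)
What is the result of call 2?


Answer: 2001-12-31

Derivation:
~$ closeout
= 2001-07-31
~$ lunge n: 5
= 2001-12-31
~$ lunge n: 21
= 2003-09-30
~$ stepdays n: 201
= 2004-04-18
~$ markday d: 1738-06-19
= 1738-06-19
~$ stepdays n: 136
= 1738-11-02
~$ stepdays n: 143
= 1739-03-25
~$ closeout
= 1739-03-31
~$ lunge n: -26
= 1737-01-31


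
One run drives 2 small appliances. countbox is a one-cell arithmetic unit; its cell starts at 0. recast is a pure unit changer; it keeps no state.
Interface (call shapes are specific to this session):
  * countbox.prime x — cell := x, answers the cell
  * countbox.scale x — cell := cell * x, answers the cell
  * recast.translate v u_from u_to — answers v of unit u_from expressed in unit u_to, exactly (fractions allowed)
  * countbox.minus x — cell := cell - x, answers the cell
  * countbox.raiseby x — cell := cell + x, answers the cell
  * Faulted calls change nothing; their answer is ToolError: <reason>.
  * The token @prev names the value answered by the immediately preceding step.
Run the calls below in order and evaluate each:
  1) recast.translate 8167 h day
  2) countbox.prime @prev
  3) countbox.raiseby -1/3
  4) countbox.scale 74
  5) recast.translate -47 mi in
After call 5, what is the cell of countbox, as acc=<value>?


Answer: acc=301883/12

Derivation:
;; recast.translate(8167, h, day) : 8167/24
;; countbox.prime(@prev) : 8167/24
;; countbox.raiseby(-1/3) : 8159/24
;; countbox.scale(74) : 301883/12
;; recast.translate(-47, mi, in) : -2977920


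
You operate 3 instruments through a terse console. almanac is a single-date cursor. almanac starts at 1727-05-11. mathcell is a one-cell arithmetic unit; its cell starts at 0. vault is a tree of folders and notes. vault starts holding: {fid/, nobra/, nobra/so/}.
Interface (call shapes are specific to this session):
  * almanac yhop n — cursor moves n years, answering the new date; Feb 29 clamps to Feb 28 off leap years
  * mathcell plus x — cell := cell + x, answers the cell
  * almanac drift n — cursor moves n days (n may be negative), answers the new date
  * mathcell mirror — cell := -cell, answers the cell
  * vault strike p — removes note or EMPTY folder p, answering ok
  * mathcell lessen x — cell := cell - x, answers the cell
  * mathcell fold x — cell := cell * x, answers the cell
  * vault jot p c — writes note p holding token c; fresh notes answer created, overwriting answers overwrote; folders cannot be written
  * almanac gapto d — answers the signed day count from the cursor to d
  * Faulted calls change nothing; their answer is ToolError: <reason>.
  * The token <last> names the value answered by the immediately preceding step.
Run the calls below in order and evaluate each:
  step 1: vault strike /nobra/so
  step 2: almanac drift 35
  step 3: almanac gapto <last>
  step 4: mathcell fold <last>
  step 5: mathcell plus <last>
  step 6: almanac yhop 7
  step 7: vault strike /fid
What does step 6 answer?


-> vault strike(p→/nobra/so)
<- ok
-> almanac drift(n→35)
<- 1727-06-15
-> almanac gapto(d→<last>)
<- 0
-> mathcell fold(x→<last>)
<- 0
-> mathcell plus(x→<last>)
<- 0
-> almanac yhop(n→7)
<- 1734-06-15
-> vault strike(p→/fid)
<- ok

Answer: 1734-06-15


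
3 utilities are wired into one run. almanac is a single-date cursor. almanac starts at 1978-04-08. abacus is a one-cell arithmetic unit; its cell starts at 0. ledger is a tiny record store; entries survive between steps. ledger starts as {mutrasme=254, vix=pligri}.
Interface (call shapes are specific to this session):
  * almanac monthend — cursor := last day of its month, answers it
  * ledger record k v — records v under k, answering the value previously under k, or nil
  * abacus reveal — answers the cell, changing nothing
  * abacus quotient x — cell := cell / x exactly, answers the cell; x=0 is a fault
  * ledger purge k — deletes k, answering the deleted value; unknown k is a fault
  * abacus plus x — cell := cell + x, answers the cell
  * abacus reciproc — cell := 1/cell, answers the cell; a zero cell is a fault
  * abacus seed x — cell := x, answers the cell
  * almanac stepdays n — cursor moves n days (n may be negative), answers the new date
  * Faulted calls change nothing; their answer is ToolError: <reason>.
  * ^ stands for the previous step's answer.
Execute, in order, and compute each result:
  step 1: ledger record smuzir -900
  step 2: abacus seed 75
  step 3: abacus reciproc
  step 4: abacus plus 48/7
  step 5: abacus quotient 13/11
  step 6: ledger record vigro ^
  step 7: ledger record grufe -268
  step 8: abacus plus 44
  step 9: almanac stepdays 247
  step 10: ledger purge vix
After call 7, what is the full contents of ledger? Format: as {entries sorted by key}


Answer: {grufe=-268, mutrasme=254, smuzir=-900, vigro=39677/6825, vix=pligri}

Derivation:
> ledger record k: smuzir v: -900
[out] nil
> abacus seed x: 75
[out] 75
> abacus reciproc
[out] 1/75
> abacus plus x: 48/7
[out] 3607/525
> abacus quotient x: 13/11
[out] 39677/6825
> ledger record k: vigro v: ^
[out] nil
> ledger record k: grufe v: -268
[out] nil
> abacus plus x: 44
[out] 339977/6825
> almanac stepdays n: 247
[out] 1978-12-11
> ledger purge k: vix
[out] pligri


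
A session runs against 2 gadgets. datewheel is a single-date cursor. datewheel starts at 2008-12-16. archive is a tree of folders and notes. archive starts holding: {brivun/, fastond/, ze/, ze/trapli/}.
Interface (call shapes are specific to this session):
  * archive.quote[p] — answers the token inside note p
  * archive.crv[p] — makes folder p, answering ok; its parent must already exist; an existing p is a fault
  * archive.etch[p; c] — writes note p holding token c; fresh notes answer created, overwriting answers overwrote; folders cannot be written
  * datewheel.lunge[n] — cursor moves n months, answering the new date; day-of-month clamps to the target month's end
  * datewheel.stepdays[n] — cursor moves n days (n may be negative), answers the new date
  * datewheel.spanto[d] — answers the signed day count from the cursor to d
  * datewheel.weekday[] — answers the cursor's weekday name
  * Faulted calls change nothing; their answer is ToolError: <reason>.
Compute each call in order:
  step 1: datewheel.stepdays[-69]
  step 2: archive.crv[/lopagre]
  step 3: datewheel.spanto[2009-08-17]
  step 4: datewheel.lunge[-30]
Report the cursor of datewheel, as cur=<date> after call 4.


# stepdays(n=-69) == 2008-10-08
# crv(p=/lopagre) == ok
# spanto(d=2009-08-17) == 313
# lunge(n=-30) == 2006-04-08

Answer: cur=2006-04-08


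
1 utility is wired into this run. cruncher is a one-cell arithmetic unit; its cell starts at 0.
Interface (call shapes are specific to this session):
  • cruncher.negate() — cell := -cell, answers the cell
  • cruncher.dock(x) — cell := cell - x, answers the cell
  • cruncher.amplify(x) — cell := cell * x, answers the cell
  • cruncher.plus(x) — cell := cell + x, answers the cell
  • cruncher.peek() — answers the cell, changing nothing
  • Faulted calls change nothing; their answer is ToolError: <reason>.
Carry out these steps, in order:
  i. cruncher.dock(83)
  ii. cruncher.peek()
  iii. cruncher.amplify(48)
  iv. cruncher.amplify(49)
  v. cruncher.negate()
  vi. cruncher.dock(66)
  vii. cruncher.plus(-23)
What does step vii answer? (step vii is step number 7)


$ cruncher.dock x='83'
[out] -83
$ cruncher.peek
[out] -83
$ cruncher.amplify x='48'
[out] -3984
$ cruncher.amplify x='49'
[out] -195216
$ cruncher.negate
[out] 195216
$ cruncher.dock x='66'
[out] 195150
$ cruncher.plus x='-23'
[out] 195127

Answer: 195127


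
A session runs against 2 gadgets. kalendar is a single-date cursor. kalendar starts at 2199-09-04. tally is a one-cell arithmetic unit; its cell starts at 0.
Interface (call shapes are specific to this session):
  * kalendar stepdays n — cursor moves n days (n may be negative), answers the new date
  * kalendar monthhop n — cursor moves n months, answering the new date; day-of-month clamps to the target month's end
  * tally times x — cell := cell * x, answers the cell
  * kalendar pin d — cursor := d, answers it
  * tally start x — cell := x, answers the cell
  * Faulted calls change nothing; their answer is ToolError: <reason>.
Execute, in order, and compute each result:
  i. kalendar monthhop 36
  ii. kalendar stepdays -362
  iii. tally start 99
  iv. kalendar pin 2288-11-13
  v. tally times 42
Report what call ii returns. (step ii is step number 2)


# 1. kalendar monthhop(n→36) ~> 2202-09-04
# 2. kalendar stepdays(n→-362) ~> 2201-09-07
# 3. tally start(x→99) ~> 99
# 4. kalendar pin(d→2288-11-13) ~> 2288-11-13
# 5. tally times(x→42) ~> 4158

Answer: 2201-09-07


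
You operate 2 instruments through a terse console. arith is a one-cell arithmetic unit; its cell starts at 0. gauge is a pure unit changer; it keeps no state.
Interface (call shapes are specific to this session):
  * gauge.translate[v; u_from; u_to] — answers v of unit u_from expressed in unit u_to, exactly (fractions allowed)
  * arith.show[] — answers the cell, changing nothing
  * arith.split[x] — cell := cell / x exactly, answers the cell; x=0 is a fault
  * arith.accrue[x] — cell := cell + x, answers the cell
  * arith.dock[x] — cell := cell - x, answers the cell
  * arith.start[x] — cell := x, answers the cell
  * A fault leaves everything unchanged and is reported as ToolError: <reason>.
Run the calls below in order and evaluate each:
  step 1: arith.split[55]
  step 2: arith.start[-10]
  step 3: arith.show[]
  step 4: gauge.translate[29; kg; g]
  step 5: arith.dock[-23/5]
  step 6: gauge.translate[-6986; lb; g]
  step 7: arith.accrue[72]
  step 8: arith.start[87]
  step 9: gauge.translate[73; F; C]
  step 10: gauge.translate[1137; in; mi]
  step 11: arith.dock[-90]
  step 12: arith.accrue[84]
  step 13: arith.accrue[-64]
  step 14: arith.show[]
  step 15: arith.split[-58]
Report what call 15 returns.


Answer: -197/58

Derivation:
CALL split[x='55']
RET  0
CALL start[x='-10']
RET  -10
CALL show[]
RET  -10
CALL translate[v='29'; u_from='kg'; u_to='g']
RET  29000
CALL dock[x='-23/5']
RET  -27/5
CALL translate[v='-6986'; u_from='lb'; u_to='g']
RET  -158439814841/50000
CALL accrue[x='72']
RET  333/5
CALL start[x='87']
RET  87
CALL translate[v='73'; u_from='F'; u_to='C']
RET  205/9
CALL translate[v='1137'; u_from='in'; u_to='mi']
RET  379/21120
CALL dock[x='-90']
RET  177
CALL accrue[x='84']
RET  261
CALL accrue[x='-64']
RET  197
CALL show[]
RET  197
CALL split[x='-58']
RET  -197/58


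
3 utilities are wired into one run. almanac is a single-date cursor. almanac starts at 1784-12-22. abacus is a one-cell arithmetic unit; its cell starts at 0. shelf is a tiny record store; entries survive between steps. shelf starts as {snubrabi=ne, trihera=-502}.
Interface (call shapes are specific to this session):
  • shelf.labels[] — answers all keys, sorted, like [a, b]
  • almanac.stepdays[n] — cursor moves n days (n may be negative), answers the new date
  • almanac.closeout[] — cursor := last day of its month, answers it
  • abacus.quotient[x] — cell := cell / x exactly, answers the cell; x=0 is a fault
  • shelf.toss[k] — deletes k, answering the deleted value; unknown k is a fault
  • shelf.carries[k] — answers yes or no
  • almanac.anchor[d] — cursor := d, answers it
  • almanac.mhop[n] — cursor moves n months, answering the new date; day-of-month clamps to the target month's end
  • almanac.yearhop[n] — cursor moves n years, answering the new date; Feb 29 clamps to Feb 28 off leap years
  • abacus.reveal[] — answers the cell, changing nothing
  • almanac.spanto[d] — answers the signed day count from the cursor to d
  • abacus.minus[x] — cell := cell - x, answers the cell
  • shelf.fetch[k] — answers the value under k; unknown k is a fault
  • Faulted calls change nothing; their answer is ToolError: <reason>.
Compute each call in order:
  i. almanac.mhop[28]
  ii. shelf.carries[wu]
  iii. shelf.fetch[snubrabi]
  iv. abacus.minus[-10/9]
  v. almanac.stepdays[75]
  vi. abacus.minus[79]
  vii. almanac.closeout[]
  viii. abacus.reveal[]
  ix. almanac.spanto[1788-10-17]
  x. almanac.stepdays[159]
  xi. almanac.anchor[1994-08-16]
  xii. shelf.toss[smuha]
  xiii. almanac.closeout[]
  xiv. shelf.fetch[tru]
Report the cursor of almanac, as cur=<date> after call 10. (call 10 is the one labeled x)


-> mhop(n=28)
<- 1787-04-22
-> carries(k=wu)
<- no
-> fetch(k=snubrabi)
<- ne
-> minus(x=-10/9)
<- 10/9
-> stepdays(n=75)
<- 1787-07-06
-> minus(x=79)
<- -701/9
-> closeout()
<- 1787-07-31
-> reveal()
<- -701/9
-> spanto(d=1788-10-17)
<- 444
-> stepdays(n=159)
<- 1788-01-06
-> anchor(d=1994-08-16)
<- 1994-08-16
-> toss(k=smuha)
<- ToolError: no such key smuha
-> closeout()
<- 1994-08-31
-> fetch(k=tru)
<- ToolError: no such key tru

Answer: cur=1788-01-06


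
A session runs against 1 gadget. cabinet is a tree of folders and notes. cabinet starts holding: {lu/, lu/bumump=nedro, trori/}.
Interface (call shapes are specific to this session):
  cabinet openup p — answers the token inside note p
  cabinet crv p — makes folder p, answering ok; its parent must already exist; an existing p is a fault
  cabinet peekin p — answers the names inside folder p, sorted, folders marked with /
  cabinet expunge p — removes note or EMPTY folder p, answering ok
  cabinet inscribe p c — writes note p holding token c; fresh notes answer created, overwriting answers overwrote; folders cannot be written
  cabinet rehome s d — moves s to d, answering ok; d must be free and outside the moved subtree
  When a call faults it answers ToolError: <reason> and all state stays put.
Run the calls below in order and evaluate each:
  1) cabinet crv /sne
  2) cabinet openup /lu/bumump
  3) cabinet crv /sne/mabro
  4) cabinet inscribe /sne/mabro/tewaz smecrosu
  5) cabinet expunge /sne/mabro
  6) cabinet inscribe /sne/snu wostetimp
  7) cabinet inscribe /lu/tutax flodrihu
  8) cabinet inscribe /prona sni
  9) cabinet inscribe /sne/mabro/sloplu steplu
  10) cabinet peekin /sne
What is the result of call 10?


-- cabinet crv(/sne) ~> ok
-- cabinet openup(/lu/bumump) ~> nedro
-- cabinet crv(/sne/mabro) ~> ok
-- cabinet inscribe(/sne/mabro/tewaz, smecrosu) ~> created
-- cabinet expunge(/sne/mabro) ~> ToolError: not empty
-- cabinet inscribe(/sne/snu, wostetimp) ~> created
-- cabinet inscribe(/lu/tutax, flodrihu) ~> created
-- cabinet inscribe(/prona, sni) ~> created
-- cabinet inscribe(/sne/mabro/sloplu, steplu) ~> created
-- cabinet peekin(/sne) ~> [mabro/, snu]

Answer: [mabro/, snu]


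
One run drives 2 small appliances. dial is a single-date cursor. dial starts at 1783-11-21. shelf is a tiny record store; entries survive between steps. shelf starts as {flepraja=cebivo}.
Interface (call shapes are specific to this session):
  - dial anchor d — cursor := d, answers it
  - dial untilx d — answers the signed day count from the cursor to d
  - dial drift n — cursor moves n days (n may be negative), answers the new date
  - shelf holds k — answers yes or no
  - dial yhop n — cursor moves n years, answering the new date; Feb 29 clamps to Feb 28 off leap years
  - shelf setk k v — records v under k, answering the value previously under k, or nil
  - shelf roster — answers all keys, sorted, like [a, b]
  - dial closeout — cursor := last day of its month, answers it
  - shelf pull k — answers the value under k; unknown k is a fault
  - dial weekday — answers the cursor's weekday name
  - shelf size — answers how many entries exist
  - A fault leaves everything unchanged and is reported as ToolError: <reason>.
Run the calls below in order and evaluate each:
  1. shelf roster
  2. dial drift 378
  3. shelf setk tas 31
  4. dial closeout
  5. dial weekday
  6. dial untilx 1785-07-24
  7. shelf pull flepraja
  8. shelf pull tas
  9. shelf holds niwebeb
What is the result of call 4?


> shelf roster
:: [flepraja]
> dial drift n='378'
:: 1784-12-03
> shelf setk k='tas' v='31'
:: nil
> dial closeout
:: 1784-12-31
> dial weekday
:: Friday
> dial untilx d='1785-07-24'
:: 205
> shelf pull k='flepraja'
:: cebivo
> shelf pull k='tas'
:: 31
> shelf holds k='niwebeb'
:: no

Answer: 1784-12-31


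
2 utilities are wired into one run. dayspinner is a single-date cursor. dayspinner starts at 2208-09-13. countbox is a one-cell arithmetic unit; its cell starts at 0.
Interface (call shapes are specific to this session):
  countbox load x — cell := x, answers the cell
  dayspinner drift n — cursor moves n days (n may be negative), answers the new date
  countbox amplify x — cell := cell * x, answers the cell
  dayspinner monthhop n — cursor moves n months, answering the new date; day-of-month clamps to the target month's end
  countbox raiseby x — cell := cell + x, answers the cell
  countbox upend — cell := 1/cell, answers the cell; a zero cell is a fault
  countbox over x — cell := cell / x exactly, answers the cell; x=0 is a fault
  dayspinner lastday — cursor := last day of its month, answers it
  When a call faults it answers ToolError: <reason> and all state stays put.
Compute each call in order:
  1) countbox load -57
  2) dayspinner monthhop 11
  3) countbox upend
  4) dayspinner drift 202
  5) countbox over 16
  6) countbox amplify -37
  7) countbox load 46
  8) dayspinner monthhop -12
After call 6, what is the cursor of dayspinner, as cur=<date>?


>>> countbox load -57
  -57
>>> dayspinner monthhop 11
  2209-08-13
>>> countbox upend
  -1/57
>>> dayspinner drift 202
  2210-03-03
>>> countbox over 16
  -1/912
>>> countbox amplify -37
  37/912
>>> countbox load 46
  46
>>> dayspinner monthhop -12
  2209-03-03

Answer: cur=2210-03-03


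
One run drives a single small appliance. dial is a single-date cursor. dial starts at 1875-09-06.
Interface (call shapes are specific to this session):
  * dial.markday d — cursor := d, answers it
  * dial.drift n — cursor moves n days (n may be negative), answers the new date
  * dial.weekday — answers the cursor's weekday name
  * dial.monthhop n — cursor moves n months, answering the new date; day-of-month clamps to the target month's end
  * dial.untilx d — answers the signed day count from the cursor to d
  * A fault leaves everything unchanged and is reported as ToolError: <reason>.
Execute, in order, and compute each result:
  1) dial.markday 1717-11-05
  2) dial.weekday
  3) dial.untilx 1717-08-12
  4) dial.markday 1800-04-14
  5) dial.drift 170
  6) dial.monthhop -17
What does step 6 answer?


~$ markday d=1717-11-05
= 1717-11-05
~$ weekday
= Friday
~$ untilx d=1717-08-12
= -85
~$ markday d=1800-04-14
= 1800-04-14
~$ drift n=170
= 1800-10-01
~$ monthhop n=-17
= 1799-05-01

Answer: 1799-05-01


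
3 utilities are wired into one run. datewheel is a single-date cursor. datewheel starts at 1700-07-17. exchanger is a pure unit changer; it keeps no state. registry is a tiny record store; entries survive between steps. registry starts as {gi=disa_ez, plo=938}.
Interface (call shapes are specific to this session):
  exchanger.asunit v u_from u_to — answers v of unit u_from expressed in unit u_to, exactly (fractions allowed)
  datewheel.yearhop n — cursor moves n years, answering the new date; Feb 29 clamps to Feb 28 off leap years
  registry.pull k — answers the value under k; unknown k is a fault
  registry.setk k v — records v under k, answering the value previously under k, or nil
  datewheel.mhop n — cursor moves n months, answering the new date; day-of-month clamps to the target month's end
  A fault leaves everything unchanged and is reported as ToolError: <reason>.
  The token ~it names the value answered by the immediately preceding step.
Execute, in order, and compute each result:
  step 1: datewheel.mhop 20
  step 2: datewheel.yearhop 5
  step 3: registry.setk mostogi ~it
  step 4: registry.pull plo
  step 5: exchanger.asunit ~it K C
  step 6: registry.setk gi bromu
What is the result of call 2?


Answer: 1707-03-17

Derivation:
·→ datewheel.mhop(n=20)
·← 1702-03-17
·→ datewheel.yearhop(n=5)
·← 1707-03-17
·→ registry.setk(k=mostogi, v=~it)
·← nil
·→ registry.pull(k=plo)
·← 938
·→ exchanger.asunit(v=~it, u_from=K, u_to=C)
·← 13297/20
·→ registry.setk(k=gi, v=bromu)
·← disa_ez


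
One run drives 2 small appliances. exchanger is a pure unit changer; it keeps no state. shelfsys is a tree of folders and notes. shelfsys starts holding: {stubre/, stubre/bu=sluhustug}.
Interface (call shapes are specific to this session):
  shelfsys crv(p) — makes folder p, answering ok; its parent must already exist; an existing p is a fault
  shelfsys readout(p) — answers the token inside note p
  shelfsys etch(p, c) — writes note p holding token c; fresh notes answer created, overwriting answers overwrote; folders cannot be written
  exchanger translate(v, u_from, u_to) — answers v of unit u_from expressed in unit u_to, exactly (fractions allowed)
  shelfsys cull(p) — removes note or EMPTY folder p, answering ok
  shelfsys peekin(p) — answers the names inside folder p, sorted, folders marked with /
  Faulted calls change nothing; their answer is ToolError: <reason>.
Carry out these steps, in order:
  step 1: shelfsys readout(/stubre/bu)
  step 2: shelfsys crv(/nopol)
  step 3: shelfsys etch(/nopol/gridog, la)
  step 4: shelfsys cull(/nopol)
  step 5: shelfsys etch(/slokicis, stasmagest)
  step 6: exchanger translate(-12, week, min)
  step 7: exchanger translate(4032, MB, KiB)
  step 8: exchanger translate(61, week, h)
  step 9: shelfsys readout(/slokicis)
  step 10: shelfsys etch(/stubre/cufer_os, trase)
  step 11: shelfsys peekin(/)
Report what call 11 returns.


Answer: [nopol/, slokicis, stubre/]

Derivation:
→ shelfsys readout(p→/stubre/bu)
← sluhustug
→ shelfsys crv(p→/nopol)
← ok
→ shelfsys etch(p→/nopol/gridog, c→la)
← created
→ shelfsys cull(p→/nopol)
← ToolError: not empty
→ shelfsys etch(p→/slokicis, c→stasmagest)
← created
→ exchanger translate(v→-12, u_from→week, u_to→min)
← -120960
→ exchanger translate(v→4032, u_from→MB, u_to→KiB)
← 3937500
→ exchanger translate(v→61, u_from→week, u_to→h)
← 10248
→ shelfsys readout(p→/slokicis)
← stasmagest
→ shelfsys etch(p→/stubre/cufer_os, c→trase)
← created
→ shelfsys peekin(p→/)
← [nopol/, slokicis, stubre/]


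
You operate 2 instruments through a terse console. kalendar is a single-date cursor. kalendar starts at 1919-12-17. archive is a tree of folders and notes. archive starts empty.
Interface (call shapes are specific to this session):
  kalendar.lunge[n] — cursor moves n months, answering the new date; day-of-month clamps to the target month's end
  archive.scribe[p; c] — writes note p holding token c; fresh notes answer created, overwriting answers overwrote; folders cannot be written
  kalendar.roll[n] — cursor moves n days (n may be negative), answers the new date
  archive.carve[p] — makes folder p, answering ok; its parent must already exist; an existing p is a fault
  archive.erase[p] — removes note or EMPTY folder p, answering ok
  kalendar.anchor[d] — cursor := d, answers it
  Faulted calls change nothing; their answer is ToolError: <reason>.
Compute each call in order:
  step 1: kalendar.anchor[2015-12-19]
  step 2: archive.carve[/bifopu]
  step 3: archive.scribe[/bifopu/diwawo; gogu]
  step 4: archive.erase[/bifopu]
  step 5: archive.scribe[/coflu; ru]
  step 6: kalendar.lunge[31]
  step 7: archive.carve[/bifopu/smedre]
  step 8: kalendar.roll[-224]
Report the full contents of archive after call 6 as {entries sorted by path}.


Answer: {bifopu/, bifopu/diwawo=gogu, coflu=ru}

Derivation:
Now I run kalendar.anchor passing d='2015-12-19', and get 2015-12-19.
I use archive.carve passing p='/bifopu', and observe ok.
Invoking archive.scribe passing p='/bifopu/diwawo', c='gogu': created.
Then archive.erase passing p='/bifopu', giving ToolError: not empty.
I try archive.scribe passing p='/coflu', c='ru', which returns created.
Then kalendar.lunge passing n='31', → 2018-07-19.
I invoke archive.carve passing p='/bifopu/smedre': ok.
I run kalendar.roll passing n='-224', and see 2017-12-07.


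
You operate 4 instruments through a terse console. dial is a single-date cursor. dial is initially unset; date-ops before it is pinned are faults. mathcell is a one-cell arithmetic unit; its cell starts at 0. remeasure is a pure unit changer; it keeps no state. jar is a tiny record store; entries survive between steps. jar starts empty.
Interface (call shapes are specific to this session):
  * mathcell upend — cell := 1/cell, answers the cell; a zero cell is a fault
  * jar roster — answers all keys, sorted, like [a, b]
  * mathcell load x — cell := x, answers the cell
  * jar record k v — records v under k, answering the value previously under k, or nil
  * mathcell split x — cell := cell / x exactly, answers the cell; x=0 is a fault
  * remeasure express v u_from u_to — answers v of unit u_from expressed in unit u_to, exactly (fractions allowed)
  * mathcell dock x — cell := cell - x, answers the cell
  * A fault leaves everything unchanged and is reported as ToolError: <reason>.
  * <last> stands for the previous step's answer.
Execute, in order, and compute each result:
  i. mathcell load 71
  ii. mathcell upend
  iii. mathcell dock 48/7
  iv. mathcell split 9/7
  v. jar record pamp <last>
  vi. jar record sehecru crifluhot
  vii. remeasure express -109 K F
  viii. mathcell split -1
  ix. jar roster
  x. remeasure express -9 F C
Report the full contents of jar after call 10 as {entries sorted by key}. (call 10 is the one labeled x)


>>> mathcell load x='71'
  71
>>> mathcell upend
  1/71
>>> mathcell dock x='48/7'
  -3401/497
>>> mathcell split x='9/7'
  -3401/639
>>> jar record k='pamp' v='<last>'
  nil
>>> jar record k='sehecru' v='crifluhot'
  nil
>>> remeasure express v='-109' u_from='K' u_to='F'
  -65587/100
>>> mathcell split x='-1'
  3401/639
>>> jar roster
  [pamp, sehecru]
>>> remeasure express v='-9' u_from='F' u_to='C'
  -205/9

Answer: {pamp=-3401/639, sehecru=crifluhot}


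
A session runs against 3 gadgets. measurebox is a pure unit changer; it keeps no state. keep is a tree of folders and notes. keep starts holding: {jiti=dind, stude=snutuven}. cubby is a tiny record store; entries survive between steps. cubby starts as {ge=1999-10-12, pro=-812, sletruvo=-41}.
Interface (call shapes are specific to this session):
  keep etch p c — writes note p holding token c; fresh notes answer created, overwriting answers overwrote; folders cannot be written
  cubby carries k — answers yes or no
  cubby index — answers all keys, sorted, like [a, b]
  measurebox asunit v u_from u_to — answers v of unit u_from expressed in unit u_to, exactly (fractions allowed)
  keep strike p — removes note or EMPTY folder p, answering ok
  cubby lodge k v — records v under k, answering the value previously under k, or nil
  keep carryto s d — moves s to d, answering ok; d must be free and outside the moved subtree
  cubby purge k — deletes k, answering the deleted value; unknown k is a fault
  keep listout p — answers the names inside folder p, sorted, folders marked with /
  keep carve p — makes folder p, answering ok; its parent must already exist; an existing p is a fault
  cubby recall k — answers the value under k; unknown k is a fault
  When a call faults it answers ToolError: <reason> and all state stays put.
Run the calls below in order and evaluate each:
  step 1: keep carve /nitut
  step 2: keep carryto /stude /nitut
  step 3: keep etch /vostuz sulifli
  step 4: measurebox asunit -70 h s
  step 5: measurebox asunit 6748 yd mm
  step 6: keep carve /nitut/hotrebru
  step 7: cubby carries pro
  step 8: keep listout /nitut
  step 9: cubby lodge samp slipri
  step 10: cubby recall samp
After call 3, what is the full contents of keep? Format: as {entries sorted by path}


! keep carve(p='/nitut') : ok
! keep carryto(s='/stude', d='/nitut') : ToolError: exists
! keep etch(p='/vostuz', c='sulifli') : created
! measurebox asunit(v='-70', u_from='h', u_to='s') : -252000
! measurebox asunit(v='6748', u_from='yd', u_to='mm') : 30851856/5
! keep carve(p='/nitut/hotrebru') : ok
! cubby carries(k='pro') : yes
! keep listout(p='/nitut') : [hotrebru/]
! cubby lodge(k='samp', v='slipri') : nil
! cubby recall(k='samp') : slipri

Answer: {jiti=dind, nitut/, stude=snutuven, vostuz=sulifli}


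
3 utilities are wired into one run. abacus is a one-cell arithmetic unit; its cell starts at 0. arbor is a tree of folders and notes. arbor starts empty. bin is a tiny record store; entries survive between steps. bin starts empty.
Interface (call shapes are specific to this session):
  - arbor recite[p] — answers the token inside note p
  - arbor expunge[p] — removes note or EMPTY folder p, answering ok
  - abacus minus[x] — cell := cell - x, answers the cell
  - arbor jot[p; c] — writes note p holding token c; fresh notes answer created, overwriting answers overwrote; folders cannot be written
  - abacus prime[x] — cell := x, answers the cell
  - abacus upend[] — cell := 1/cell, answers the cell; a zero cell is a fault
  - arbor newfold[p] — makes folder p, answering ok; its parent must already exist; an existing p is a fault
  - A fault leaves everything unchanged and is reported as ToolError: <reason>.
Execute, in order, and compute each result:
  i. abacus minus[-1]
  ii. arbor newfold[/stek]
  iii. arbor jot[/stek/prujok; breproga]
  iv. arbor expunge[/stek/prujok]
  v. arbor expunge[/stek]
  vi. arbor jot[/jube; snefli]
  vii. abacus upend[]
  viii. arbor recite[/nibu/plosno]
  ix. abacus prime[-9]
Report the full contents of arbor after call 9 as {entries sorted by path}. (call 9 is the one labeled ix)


Answer: {jube=snefli}

Derivation:
Invoking abacus minus using -1, and see 1.
I call arbor newfold using /stek, yielding ok.
Invoking arbor jot using /stek/prujok, breproga: created.
Next I call arbor expunge using /stek/prujok, and get ok.
I call arbor expunge using /stek, → ok.
Now I run arbor jot using /jube, snefli, and observe created.
I invoke abacus upend, and see 1.
Using arbor recite using /nibu/plosno, which returns ToolError: not found.
Then abacus prime using -9, giving -9.


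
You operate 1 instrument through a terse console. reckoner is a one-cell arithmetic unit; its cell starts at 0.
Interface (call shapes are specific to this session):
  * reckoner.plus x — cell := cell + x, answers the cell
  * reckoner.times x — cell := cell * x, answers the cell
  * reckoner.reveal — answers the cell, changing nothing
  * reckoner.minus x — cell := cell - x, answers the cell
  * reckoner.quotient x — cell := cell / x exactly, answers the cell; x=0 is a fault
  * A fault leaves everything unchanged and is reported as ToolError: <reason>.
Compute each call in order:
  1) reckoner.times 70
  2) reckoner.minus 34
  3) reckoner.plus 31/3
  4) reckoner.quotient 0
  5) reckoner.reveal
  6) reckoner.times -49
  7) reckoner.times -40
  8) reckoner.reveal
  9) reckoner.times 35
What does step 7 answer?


>>> times x=70
= 0
>>> minus x=34
= -34
>>> plus x=31/3
= -71/3
>>> quotient x=0
= ToolError: division by zero
>>> reveal
= -71/3
>>> times x=-49
= 3479/3
>>> times x=-40
= -139160/3
>>> reveal
= -139160/3
>>> times x=35
= -4870600/3

Answer: -139160/3
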